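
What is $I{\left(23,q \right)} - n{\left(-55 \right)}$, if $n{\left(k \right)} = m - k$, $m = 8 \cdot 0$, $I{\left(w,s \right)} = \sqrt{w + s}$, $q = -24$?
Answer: $-55 + i \approx -55.0 + 1.0 i$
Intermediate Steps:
$I{\left(w,s \right)} = \sqrt{s + w}$
$m = 0$
$n{\left(k \right)} = - k$ ($n{\left(k \right)} = 0 - k = - k$)
$I{\left(23,q \right)} - n{\left(-55 \right)} = \sqrt{-24 + 23} - \left(-1\right) \left(-55\right) = \sqrt{-1} - 55 = i - 55 = -55 + i$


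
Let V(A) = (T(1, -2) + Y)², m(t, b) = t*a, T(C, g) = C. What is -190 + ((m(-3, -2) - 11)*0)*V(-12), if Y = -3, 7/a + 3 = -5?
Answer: -190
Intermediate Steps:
a = -7/8 (a = 7/(-3 - 5) = 7/(-8) = 7*(-⅛) = -7/8 ≈ -0.87500)
m(t, b) = -7*t/8 (m(t, b) = t*(-7/8) = -7*t/8)
V(A) = 4 (V(A) = (1 - 3)² = (-2)² = 4)
-190 + ((m(-3, -2) - 11)*0)*V(-12) = -190 + ((-7/8*(-3) - 11)*0)*4 = -190 + ((21/8 - 11)*0)*4 = -190 - 67/8*0*4 = -190 + 0*4 = -190 + 0 = -190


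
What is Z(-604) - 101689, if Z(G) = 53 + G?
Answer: -102240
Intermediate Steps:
Z(-604) - 101689 = (53 - 604) - 101689 = -551 - 101689 = -102240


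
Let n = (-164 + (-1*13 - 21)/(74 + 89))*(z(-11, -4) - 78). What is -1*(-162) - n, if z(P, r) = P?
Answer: -2355768/163 ≈ -14453.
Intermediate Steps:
n = 2382174/163 (n = (-164 + (-1*13 - 21)/(74 + 89))*(-11 - 78) = (-164 + (-13 - 21)/163)*(-89) = (-164 - 34*1/163)*(-89) = (-164 - 34/163)*(-89) = -26766/163*(-89) = 2382174/163 ≈ 14615.)
-1*(-162) - n = -1*(-162) - 1*2382174/163 = 162 - 2382174/163 = -2355768/163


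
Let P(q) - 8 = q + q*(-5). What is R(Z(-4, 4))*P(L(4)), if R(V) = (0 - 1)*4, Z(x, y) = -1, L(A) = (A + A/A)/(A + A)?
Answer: -22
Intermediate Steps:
L(A) = (1 + A)/(2*A) (L(A) = (A + 1)/((2*A)) = (1 + A)*(1/(2*A)) = (1 + A)/(2*A))
R(V) = -4 (R(V) = -1*4 = -4)
P(q) = 8 - 4*q (P(q) = 8 + (q + q*(-5)) = 8 + (q - 5*q) = 8 - 4*q)
R(Z(-4, 4))*P(L(4)) = -4*(8 - 2*(1 + 4)/4) = -4*(8 - 2*5/4) = -4*(8 - 4*5/8) = -4*(8 - 5/2) = -4*11/2 = -22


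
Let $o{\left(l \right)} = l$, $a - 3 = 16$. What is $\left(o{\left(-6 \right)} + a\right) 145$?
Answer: $1885$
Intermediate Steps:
$a = 19$ ($a = 3 + 16 = 19$)
$\left(o{\left(-6 \right)} + a\right) 145 = \left(-6 + 19\right) 145 = 13 \cdot 145 = 1885$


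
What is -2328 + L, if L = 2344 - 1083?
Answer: -1067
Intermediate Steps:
L = 1261
-2328 + L = -2328 + 1261 = -1067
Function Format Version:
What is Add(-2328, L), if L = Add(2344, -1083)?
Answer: -1067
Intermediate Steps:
L = 1261
Add(-2328, L) = Add(-2328, 1261) = -1067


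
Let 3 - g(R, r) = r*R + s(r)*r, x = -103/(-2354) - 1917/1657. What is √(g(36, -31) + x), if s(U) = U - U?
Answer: √17008099170494630/3900578 ≈ 33.435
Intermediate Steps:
s(U) = 0
x = -4341947/3900578 (x = -103*(-1/2354) - 1917*1/1657 = 103/2354 - 1917/1657 = -4341947/3900578 ≈ -1.1132)
g(R, r) = 3 - R*r (g(R, r) = 3 - (r*R + 0*r) = 3 - (R*r + 0) = 3 - R*r)
√(g(36, -31) + x) = √((3 - 1*36*(-31)) - 4341947/3900578) = √((3 + 1116) - 4341947/3900578) = √(1119 - 4341947/3900578) = √(4360404835/3900578) = √17008099170494630/3900578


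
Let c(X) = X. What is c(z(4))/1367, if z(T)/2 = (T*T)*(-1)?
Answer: -32/1367 ≈ -0.023409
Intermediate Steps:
z(T) = -2*T² (z(T) = 2*((T*T)*(-1)) = 2*(T²*(-1)) = 2*(-T²) = -2*T²)
c(z(4))/1367 = -2*4²/1367 = -2*16*(1/1367) = -32*1/1367 = -32/1367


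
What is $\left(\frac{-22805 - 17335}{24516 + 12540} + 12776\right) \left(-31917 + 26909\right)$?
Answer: $- \frac{12347519159}{193} \approx -6.3977 \cdot 10^{7}$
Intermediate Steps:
$\left(\frac{-22805 - 17335}{24516 + 12540} + 12776\right) \left(-31917 + 26909\right) = \left(- \frac{40140}{37056} + 12776\right) \left(-5008\right) = \left(\left(-40140\right) \frac{1}{37056} + 12776\right) \left(-5008\right) = \left(- \frac{3345}{3088} + 12776\right) \left(-5008\right) = \frac{39448943}{3088} \left(-5008\right) = - \frac{12347519159}{193}$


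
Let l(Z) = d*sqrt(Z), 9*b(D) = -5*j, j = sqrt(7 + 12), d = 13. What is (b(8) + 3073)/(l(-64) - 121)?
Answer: -(121 + 104*I)*(27657 - 5*sqrt(19))/229113 ≈ -14.595 - 12.544*I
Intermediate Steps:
j = sqrt(19) ≈ 4.3589
b(D) = -5*sqrt(19)/9 (b(D) = (-5*sqrt(19))/9 = -5*sqrt(19)/9)
l(Z) = 13*sqrt(Z)
(b(8) + 3073)/(l(-64) - 121) = (-5*sqrt(19)/9 + 3073)/(13*sqrt(-64) - 121) = (3073 - 5*sqrt(19)/9)/(13*(8*I) - 121) = (3073 - 5*sqrt(19)/9)/(104*I - 121) = (3073 - 5*sqrt(19)/9)/(-121 + 104*I) = (3073 - 5*sqrt(19)/9)*((-121 - 104*I)/25457) = (-121 - 104*I)*(3073 - 5*sqrt(19)/9)/25457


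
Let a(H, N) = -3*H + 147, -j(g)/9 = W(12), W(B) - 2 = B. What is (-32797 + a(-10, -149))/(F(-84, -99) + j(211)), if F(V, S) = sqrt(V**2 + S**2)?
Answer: -456680/109 - 32620*sqrt(1873)/327 ≈ -8507.0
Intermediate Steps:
W(B) = 2 + B
j(g) = -126 (j(g) = -9*(2 + 12) = -9*14 = -126)
a(H, N) = 147 - 3*H
F(V, S) = sqrt(S**2 + V**2)
(-32797 + a(-10, -149))/(F(-84, -99) + j(211)) = (-32797 + (147 - 3*(-10)))/(sqrt((-99)**2 + (-84)**2) - 126) = (-32797 + (147 + 30))/(sqrt(9801 + 7056) - 126) = (-32797 + 177)/(sqrt(16857) - 126) = -32620/(3*sqrt(1873) - 126) = -32620/(-126 + 3*sqrt(1873))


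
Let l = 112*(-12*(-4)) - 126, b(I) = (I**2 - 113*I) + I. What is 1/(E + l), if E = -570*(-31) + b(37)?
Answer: 1/20145 ≈ 4.9640e-5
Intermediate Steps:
b(I) = I**2 - 112*I
E = 14895 (E = -570*(-31) + 37*(-112 + 37) = 17670 + 37*(-75) = 17670 - 2775 = 14895)
l = 5250 (l = 112*48 - 126 = 5376 - 126 = 5250)
1/(E + l) = 1/(14895 + 5250) = 1/20145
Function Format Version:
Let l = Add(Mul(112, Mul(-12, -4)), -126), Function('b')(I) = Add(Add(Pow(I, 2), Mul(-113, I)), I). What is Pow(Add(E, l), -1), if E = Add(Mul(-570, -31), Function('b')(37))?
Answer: Rational(1, 20145) ≈ 4.9640e-5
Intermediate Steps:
Function('b')(I) = Add(Pow(I, 2), Mul(-112, I))
E = 14895 (E = Add(Mul(-570, -31), Mul(37, Add(-112, 37))) = Add(17670, Mul(37, -75)) = Add(17670, -2775) = 14895)
l = 5250 (l = Add(Mul(112, 48), -126) = Add(5376, -126) = 5250)
Pow(Add(E, l), -1) = Pow(Add(14895, 5250), -1) = Pow(20145, -1) = Rational(1, 20145)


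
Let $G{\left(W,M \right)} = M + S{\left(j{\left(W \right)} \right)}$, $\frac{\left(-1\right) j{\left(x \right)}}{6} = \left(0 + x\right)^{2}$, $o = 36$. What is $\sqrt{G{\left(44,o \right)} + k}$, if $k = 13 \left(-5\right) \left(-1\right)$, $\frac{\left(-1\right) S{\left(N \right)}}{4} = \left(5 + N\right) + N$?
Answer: $\sqrt{93009} \approx 304.97$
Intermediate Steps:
$j{\left(x \right)} = - 6 x^{2}$ ($j{\left(x \right)} = - 6 \left(0 + x\right)^{2} = - 6 x^{2}$)
$S{\left(N \right)} = -20 - 8 N$ ($S{\left(N \right)} = - 4 \left(\left(5 + N\right) + N\right) = - 4 \left(5 + 2 N\right) = -20 - 8 N$)
$k = 65$ ($k = \left(-65\right) \left(-1\right) = 65$)
$G{\left(W,M \right)} = -20 + M + 48 W^{2}$ ($G{\left(W,M \right)} = M - \left(20 + 8 \left(- 6 W^{2}\right)\right) = M + \left(-20 + 48 W^{2}\right) = -20 + M + 48 W^{2}$)
$\sqrt{G{\left(44,o \right)} + k} = \sqrt{\left(-20 + 36 + 48 \cdot 44^{2}\right) + 65} = \sqrt{\left(-20 + 36 + 48 \cdot 1936\right) + 65} = \sqrt{\left(-20 + 36 + 92928\right) + 65} = \sqrt{92944 + 65} = \sqrt{93009}$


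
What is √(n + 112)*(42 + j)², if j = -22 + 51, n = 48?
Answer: 20164*√10 ≈ 63764.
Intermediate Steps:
j = 29
√(n + 112)*(42 + j)² = √(48 + 112)*(42 + 29)² = √160*71² = (4*√10)*5041 = 20164*√10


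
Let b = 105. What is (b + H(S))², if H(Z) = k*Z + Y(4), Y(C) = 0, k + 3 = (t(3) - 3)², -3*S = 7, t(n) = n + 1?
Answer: 108241/9 ≈ 12027.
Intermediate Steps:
t(n) = 1 + n
S = -7/3 (S = -⅓*7 = -7/3 ≈ -2.3333)
k = -2 (k = -3 + ((1 + 3) - 3)² = -3 + (4 - 3)² = -3 + 1² = -3 + 1 = -2)
H(Z) = -2*Z (H(Z) = -2*Z + 0 = -2*Z)
(b + H(S))² = (105 - 2*(-7/3))² = (105 + 14/3)² = (329/3)² = 108241/9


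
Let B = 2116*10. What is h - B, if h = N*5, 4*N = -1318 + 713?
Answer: -87665/4 ≈ -21916.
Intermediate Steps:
B = 21160
N = -605/4 (N = (-1318 + 713)/4 = (1/4)*(-605) = -605/4 ≈ -151.25)
h = -3025/4 (h = -605/4*5 = -3025/4 ≈ -756.25)
h - B = -3025/4 - 1*21160 = -3025/4 - 21160 = -87665/4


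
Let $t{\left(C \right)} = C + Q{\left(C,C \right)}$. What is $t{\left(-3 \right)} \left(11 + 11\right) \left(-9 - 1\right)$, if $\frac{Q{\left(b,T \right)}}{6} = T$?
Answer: $4620$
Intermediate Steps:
$Q{\left(b,T \right)} = 6 T$
$t{\left(C \right)} = 7 C$ ($t{\left(C \right)} = C + 6 C = 7 C$)
$t{\left(-3 \right)} \left(11 + 11\right) \left(-9 - 1\right) = 7 \left(-3\right) \left(11 + 11\right) \left(-9 - 1\right) = \left(-21\right) 22 \left(-10\right) = \left(-462\right) \left(-10\right) = 4620$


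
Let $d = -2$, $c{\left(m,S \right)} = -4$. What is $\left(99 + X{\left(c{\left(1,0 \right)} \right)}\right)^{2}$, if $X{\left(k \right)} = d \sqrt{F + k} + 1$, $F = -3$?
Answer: $9972 - 400 i \sqrt{7} \approx 9972.0 - 1058.3 i$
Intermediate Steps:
$X{\left(k \right)} = 1 - 2 \sqrt{-3 + k}$ ($X{\left(k \right)} = - 2 \sqrt{-3 + k} + 1 = 1 - 2 \sqrt{-3 + k}$)
$\left(99 + X{\left(c{\left(1,0 \right)} \right)}\right)^{2} = \left(99 + \left(1 - 2 \sqrt{-3 - 4}\right)\right)^{2} = \left(99 + \left(1 - 2 \sqrt{-7}\right)\right)^{2} = \left(99 + \left(1 - 2 i \sqrt{7}\right)\right)^{2} = \left(100 - 2 i \sqrt{7}\right)^{2}$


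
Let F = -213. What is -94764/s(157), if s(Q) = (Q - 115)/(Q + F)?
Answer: 126352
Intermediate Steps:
s(Q) = (-115 + Q)/(-213 + Q) (s(Q) = (Q - 115)/(Q - 213) = (-115 + Q)/(-213 + Q))
-94764/s(157) = -94764*(-213 + 157)/(-115 + 157) = -94764/(42/(-56)) = -94764/((-1/56*42)) = -94764/(-¾) = -94764*(-4/3) = 126352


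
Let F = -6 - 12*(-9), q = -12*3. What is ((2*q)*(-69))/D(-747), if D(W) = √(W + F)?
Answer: -1656*I*√645/215 ≈ -195.61*I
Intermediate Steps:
q = -36
F = 102 (F = -6 + 108 = 102)
D(W) = √(102 + W) (D(W) = √(W + 102) = √(102 + W))
((2*q)*(-69))/D(-747) = ((2*(-36))*(-69))/(√(102 - 747)) = (-72*(-69))/(√(-645)) = 4968/((I*√645)) = 4968*(-I*√645/645) = -1656*I*√645/215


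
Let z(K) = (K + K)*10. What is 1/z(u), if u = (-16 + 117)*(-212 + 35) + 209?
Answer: -1/353360 ≈ -2.8300e-6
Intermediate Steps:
u = -17668 (u = 101*(-177) + 209 = -17877 + 209 = -17668)
z(K) = 20*K (z(K) = (2*K)*10 = 20*K)
1/z(u) = 1/(20*(-17668)) = 1/(-353360) = -1/353360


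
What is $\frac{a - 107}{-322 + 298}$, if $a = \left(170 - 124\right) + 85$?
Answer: $-1$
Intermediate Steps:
$a = 131$ ($a = 46 + 85 = 131$)
$\frac{a - 107}{-322 + 298} = \frac{131 - 107}{-322 + 298} = \frac{24}{-24} = 24 \left(- \frac{1}{24}\right) = -1$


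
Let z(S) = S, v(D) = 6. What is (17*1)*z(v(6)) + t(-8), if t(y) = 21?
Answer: 123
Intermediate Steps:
(17*1)*z(v(6)) + t(-8) = (17*1)*6 + 21 = 17*6 + 21 = 102 + 21 = 123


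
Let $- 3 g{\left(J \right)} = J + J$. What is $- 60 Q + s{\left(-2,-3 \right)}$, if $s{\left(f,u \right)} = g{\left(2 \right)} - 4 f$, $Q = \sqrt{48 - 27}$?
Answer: $\frac{20}{3} - 60 \sqrt{21} \approx -268.29$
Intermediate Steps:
$Q = \sqrt{21} \approx 4.5826$
$g{\left(J \right)} = - \frac{2 J}{3}$ ($g{\left(J \right)} = - \frac{J + J}{3} = - \frac{2 J}{3}$)
$s{\left(f,u \right)} = - \frac{4}{3} - 4 f$ ($s{\left(f,u \right)} = \left(- \frac{2}{3}\right) 2 - 4 f = - \frac{4}{3} - 4 f$)
$- 60 Q + s{\left(-2,-3 \right)} = - 60 \sqrt{21} - - \frac{20}{3} = - 60 \sqrt{21} + \left(- \frac{4}{3} + 8\right) = - 60 \sqrt{21} + \frac{20}{3} = \frac{20}{3} - 60 \sqrt{21}$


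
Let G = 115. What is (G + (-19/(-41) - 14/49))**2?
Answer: 1092699136/82369 ≈ 13266.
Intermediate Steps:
(G + (-19/(-41) - 14/49))**2 = (115 + (-19/(-41) - 14/49))**2 = (115 + (-19*(-1/41) - 14*1/49))**2 = (115 + (19/41 - 2/7))**2 = (115 + 51/287)**2 = (33056/287)**2 = 1092699136/82369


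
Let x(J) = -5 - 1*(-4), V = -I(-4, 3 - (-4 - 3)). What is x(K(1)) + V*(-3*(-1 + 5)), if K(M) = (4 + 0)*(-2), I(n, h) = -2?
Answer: -25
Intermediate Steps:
V = 2 (V = -1*(-2) = 2)
K(M) = -8 (K(M) = 4*(-2) = -8)
x(J) = -1 (x(J) = -5 + 4 = -1)
x(K(1)) + V*(-3*(-1 + 5)) = -1 + 2*(-3*(-1 + 5)) = -1 + 2*(-3*4) = -1 + 2*(-12) = -1 - 24 = -25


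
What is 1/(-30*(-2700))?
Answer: 1/81000 ≈ 1.2346e-5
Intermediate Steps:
1/(-30*(-2700)) = 1/81000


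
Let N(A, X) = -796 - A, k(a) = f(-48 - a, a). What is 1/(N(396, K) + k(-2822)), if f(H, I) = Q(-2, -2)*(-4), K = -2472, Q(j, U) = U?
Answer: -1/1184 ≈ -0.00084459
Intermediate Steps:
f(H, I) = 8 (f(H, I) = -2*(-4) = 8)
k(a) = 8
1/(N(396, K) + k(-2822)) = 1/((-796 - 1*396) + 8) = 1/((-796 - 396) + 8) = 1/(-1192 + 8) = 1/(-1184) = -1/1184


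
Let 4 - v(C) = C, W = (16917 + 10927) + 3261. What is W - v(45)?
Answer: 31146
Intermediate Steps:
W = 31105 (W = 27844 + 3261 = 31105)
v(C) = 4 - C
W - v(45) = 31105 - (4 - 1*45) = 31105 - (4 - 45) = 31105 - 1*(-41) = 31105 + 41 = 31146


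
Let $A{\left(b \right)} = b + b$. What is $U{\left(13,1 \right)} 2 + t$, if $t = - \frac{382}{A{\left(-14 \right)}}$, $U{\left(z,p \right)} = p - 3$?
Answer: $\frac{135}{14} \approx 9.6429$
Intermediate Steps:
$A{\left(b \right)} = 2 b$
$U{\left(z,p \right)} = -3 + p$
$t = \frac{191}{14}$ ($t = - \frac{382}{2 \left(-14\right)} = - \frac{382}{-28} = \left(-382\right) \left(- \frac{1}{28}\right) = \frac{191}{14} \approx 13.643$)
$U{\left(13,1 \right)} 2 + t = \left(-3 + 1\right) 2 + \frac{191}{14} = \left(-2\right) 2 + \frac{191}{14} = -4 + \frac{191}{14} = \frac{135}{14}$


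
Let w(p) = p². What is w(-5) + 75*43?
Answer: 3250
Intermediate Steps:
w(-5) + 75*43 = (-5)² + 75*43 = 25 + 3225 = 3250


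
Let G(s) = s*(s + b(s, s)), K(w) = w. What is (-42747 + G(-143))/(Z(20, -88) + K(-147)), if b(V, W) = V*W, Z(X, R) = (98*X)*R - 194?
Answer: 2946505/172821 ≈ 17.049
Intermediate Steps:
Z(X, R) = -194 + 98*R*X (Z(X, R) = 98*R*X - 194 = -194 + 98*R*X)
G(s) = s*(s + s²) (G(s) = s*(s + s*s) = s*(s + s²))
(-42747 + G(-143))/(Z(20, -88) + K(-147)) = (-42747 + (-143)²*(1 - 143))/((-194 + 98*(-88)*20) - 147) = (-42747 + 20449*(-142))/((-194 - 172480) - 147) = (-42747 - 2903758)/(-172674 - 147) = -2946505/(-172821) = -2946505*(-1/172821) = 2946505/172821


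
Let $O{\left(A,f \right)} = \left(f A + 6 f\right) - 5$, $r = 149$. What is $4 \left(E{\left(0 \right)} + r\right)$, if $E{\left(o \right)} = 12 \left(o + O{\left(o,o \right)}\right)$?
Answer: $356$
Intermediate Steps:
$O{\left(A,f \right)} = -5 + 6 f + A f$ ($O{\left(A,f \right)} = \left(A f + 6 f\right) - 5 = \left(6 f + A f\right) - 5 = -5 + 6 f + A f$)
$E{\left(o \right)} = -60 + 12 o^{2} + 84 o$ ($E{\left(o \right)} = 12 \left(o + \left(-5 + 6 o + o o\right)\right) = 12 \left(o + \left(-5 + 6 o + o^{2}\right)\right) = 12 \left(o + \left(-5 + o^{2} + 6 o\right)\right) = 12 \left(-5 + o^{2} + 7 o\right) = -60 + 12 o^{2} + 84 o$)
$4 \left(E{\left(0 \right)} + r\right) = 4 \left(\left(-60 + 12 \cdot 0^{2} + 84 \cdot 0\right) + 149\right) = 4 \left(\left(-60 + 12 \cdot 0 + 0\right) + 149\right) = 4 \left(\left(-60 + 0 + 0\right) + 149\right) = 4 \left(-60 + 149\right) = 4 \cdot 89 = 356$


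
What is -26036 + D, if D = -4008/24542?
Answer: -319489760/12271 ≈ -26036.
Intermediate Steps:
D = -2004/12271 (D = -4008*1/24542 = -2004/12271 ≈ -0.16331)
-26036 + D = -26036 - 2004/12271 = -319489760/12271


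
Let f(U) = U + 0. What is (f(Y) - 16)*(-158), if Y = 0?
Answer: 2528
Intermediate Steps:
f(U) = U
(f(Y) - 16)*(-158) = (0 - 16)*(-158) = -16*(-158) = 2528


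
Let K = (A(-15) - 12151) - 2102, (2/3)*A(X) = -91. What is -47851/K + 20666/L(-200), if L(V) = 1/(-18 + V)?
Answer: -129654709750/28779 ≈ -4.5052e+6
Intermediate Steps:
A(X) = -273/2 (A(X) = (3/2)*(-91) = -273/2)
K = -28779/2 (K = (-273/2 - 12151) - 2102 = -24575/2 - 2102 = -28779/2 ≈ -14390.)
-47851/K + 20666/L(-200) = -47851/(-28779/2) + 20666/(1/(-18 - 200)) = -47851*(-2/28779) + 20666/(1/(-218)) = 95702/28779 + 20666/(-1/218) = 95702/28779 + 20666*(-218) = 95702/28779 - 4505188 = -129654709750/28779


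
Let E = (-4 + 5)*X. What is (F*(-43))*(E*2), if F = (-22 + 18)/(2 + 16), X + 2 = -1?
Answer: -172/3 ≈ -57.333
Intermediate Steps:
X = -3 (X = -2 - 1 = -3)
E = -3 (E = (-4 + 5)*(-3) = 1*(-3) = -3)
F = -2/9 (F = -4/18 = -4*1/18 = -2/9 ≈ -0.22222)
(F*(-43))*(E*2) = (-2/9*(-43))*(-3*2) = (86/9)*(-6) = -172/3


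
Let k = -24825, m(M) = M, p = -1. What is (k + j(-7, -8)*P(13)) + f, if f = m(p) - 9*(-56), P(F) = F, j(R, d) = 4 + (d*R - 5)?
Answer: -23607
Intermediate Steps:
j(R, d) = -1 + R*d (j(R, d) = 4 + (R*d - 5) = 4 + (-5 + R*d) = -1 + R*d)
f = 503 (f = -1 - 9*(-56) = -1 + 504 = 503)
(k + j(-7, -8)*P(13)) + f = (-24825 + (-1 - 7*(-8))*13) + 503 = (-24825 + (-1 + 56)*13) + 503 = (-24825 + 55*13) + 503 = (-24825 + 715) + 503 = -24110 + 503 = -23607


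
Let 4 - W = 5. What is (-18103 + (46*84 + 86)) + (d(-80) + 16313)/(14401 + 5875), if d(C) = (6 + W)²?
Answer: -143474945/10138 ≈ -14152.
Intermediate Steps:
W = -1 (W = 4 - 1*5 = 4 - 5 = -1)
d(C) = 25 (d(C) = (6 - 1)² = 5² = 25)
(-18103 + (46*84 + 86)) + (d(-80) + 16313)/(14401 + 5875) = (-18103 + (46*84 + 86)) + (25 + 16313)/(14401 + 5875) = (-18103 + (3864 + 86)) + 16338/20276 = (-18103 + 3950) + 16338*(1/20276) = -14153 + 8169/10138 = -143474945/10138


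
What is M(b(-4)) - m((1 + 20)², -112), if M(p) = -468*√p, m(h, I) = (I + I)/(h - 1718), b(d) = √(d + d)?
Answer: -224/1277 - 468*(-1)^(¼)*2^(¾) ≈ -556.72 - 556.55*I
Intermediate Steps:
b(d) = √2*√d (b(d) = √(2*d) = √2*√d)
m(h, I) = 2*I/(-1718 + h) (m(h, I) = (2*I)/(-1718 + h) = 2*I/(-1718 + h))
M(b(-4)) - m((1 + 20)², -112) = -468*2^(¼)*((-1)^(¼)*√2) - 2*(-112)/(-1718 + (1 + 20)²) = -468*2^(¼)*(1 + I) - 2*(-112)/(-1718 + 21²) = -468*2^(¾)*√I - 2*(-112)/(-1718 + 441) = -468*2^(¾)*√I - 2*(-112)/(-1277) = -468*2^(¾)*√I - 2*(-112)*(-1)/1277 = -468*2^(¾)*√I - 1*224/1277 = -468*2^(¾)*√I - 224/1277 = -224/1277 - 468*2^(¾)*√I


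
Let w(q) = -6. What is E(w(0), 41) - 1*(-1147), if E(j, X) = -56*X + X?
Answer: -1108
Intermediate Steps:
E(j, X) = -55*X
E(w(0), 41) - 1*(-1147) = -55*41 - 1*(-1147) = -2255 + 1147 = -1108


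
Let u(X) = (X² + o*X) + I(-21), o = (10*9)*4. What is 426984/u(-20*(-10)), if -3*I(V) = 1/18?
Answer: 23057136/6047999 ≈ 3.8124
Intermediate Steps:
o = 360 (o = 90*4 = 360)
I(V) = -1/54 (I(V) = -⅓/18 = -⅓*1/18 = -1/54)
u(X) = -1/54 + X² + 360*X (u(X) = (X² + 360*X) - 1/54 = -1/54 + X² + 360*X)
426984/u(-20*(-10)) = 426984/(-1/54 + (-20*(-10))² + 360*(-20*(-10))) = 426984/(-1/54 + 200² + 360*200) = 426984/(-1/54 + 40000 + 72000) = 426984/(6047999/54) = 426984*(54/6047999) = 23057136/6047999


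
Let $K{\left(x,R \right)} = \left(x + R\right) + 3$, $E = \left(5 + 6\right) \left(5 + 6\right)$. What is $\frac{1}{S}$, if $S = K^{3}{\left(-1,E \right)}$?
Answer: $\frac{1}{1860867} \approx 5.3738 \cdot 10^{-7}$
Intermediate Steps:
$E = 121$ ($E = 11 \cdot 11 = 121$)
$K{\left(x,R \right)} = 3 + R + x$ ($K{\left(x,R \right)} = \left(R + x\right) + 3 = 3 + R + x$)
$S = 1860867$ ($S = \left(3 + 121 - 1\right)^{3} = 123^{3} = 1860867$)
$\frac{1}{S} = \frac{1}{1860867}$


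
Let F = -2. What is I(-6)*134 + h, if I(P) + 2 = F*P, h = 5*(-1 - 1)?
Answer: 1330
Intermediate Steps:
h = -10 (h = 5*(-2) = -10)
I(P) = -2 - 2*P
I(-6)*134 + h = (-2 - 2*(-6))*134 - 10 = (-2 + 12)*134 - 10 = 10*134 - 10 = 1340 - 10 = 1330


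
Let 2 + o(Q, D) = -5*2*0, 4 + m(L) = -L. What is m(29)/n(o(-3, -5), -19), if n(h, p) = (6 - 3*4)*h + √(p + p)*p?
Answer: -198/6931 - 627*I*√38/13862 ≈ -0.028567 - 0.27883*I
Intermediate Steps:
m(L) = -4 - L
o(Q, D) = -2 (o(Q, D) = -2 - 5*2*0 = -2 - 10*0 = -2 + 0 = -2)
n(h, p) = -6*h + √2*p^(3/2) (n(h, p) = (6 - 12)*h + √(2*p)*p = -6*h + (√2*√p)*p = -6*h + √2*p^(3/2))
m(29)/n(o(-3, -5), -19) = (-4 - 1*29)/(-6*(-2) + √2*(-19)^(3/2)) = (-4 - 29)/(12 + √2*(-19*I*√19)) = -33/(12 - 19*I*√38)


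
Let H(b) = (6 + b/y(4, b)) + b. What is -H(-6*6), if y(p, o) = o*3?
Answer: 89/3 ≈ 29.667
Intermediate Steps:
y(p, o) = 3*o
H(b) = 19/3 + b (H(b) = (6 + b/((3*b))) + b = (6 + b*(1/(3*b))) + b = (6 + 1/3) + b = 19/3 + b)
-H(-6*6) = -(19/3 - 6*6) = -(19/3 - 36) = -1*(-89/3) = 89/3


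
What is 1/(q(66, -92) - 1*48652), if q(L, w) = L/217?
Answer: -217/10557418 ≈ -2.0554e-5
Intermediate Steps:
q(L, w) = L/217 (q(L, w) = L*(1/217) = L/217)
1/(q(66, -92) - 1*48652) = 1/((1/217)*66 - 1*48652) = 1/(66/217 - 48652) = 1/(-10557418/217) = -217/10557418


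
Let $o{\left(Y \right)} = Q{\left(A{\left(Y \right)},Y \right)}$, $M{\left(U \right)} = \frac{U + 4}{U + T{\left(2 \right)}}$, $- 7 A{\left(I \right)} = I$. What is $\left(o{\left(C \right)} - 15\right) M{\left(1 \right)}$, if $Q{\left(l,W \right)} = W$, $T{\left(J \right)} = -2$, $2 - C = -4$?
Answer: $45$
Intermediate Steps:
$C = 6$ ($C = 2 - -4 = 2 + 4 = 6$)
$A{\left(I \right)} = - \frac{I}{7}$
$M{\left(U \right)} = \frac{4 + U}{-2 + U}$ ($M{\left(U \right)} = \frac{U + 4}{U - 2} = \frac{4 + U}{-2 + U}$)
$o{\left(Y \right)} = Y$
$\left(o{\left(C \right)} - 15\right) M{\left(1 \right)} = \left(6 - 15\right) \frac{4 + 1}{-2 + 1} = - 9 \frac{1}{-1} \cdot 5 = - 9 \left(\left(-1\right) 5\right) = \left(-9\right) \left(-5\right) = 45$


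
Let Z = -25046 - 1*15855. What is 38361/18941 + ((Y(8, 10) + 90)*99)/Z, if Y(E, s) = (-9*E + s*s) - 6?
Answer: 194140779/110672263 ≈ 1.7542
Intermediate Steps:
Z = -40901 (Z = -25046 - 15855 = -40901)
Y(E, s) = -6 + s² - 9*E (Y(E, s) = (-9*E + s²) - 6 = (s² - 9*E) - 6 = -6 + s² - 9*E)
38361/18941 + ((Y(8, 10) + 90)*99)/Z = 38361/18941 + (((-6 + 10² - 9*8) + 90)*99)/(-40901) = 38361*(1/18941) + (((-6 + 100 - 72) + 90)*99)*(-1/40901) = 38361/18941 + ((22 + 90)*99)*(-1/40901) = 38361/18941 + (112*99)*(-1/40901) = 38361/18941 + 11088*(-1/40901) = 38361/18941 - 1584/5843 = 194140779/110672263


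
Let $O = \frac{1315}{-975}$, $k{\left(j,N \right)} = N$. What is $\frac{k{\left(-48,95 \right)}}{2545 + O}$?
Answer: $\frac{18525}{496012} \approx 0.037348$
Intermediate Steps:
$O = - \frac{263}{195}$ ($O = 1315 \left(- \frac{1}{975}\right) = - \frac{263}{195} \approx -1.3487$)
$\frac{k{\left(-48,95 \right)}}{2545 + O} = \frac{95}{2545 - \frac{263}{195}} = \frac{95}{\frac{496012}{195}} = 95 \cdot \frac{195}{496012} = \frac{18525}{496012}$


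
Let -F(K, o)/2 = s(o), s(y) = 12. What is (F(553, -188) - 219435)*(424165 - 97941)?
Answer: -71592792816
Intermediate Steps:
F(K, o) = -24 (F(K, o) = -2*12 = -24)
(F(553, -188) - 219435)*(424165 - 97941) = (-24 - 219435)*(424165 - 97941) = -219459*326224 = -71592792816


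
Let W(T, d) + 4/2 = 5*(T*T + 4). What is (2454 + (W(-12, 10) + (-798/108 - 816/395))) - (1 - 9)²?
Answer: 22172857/7110 ≈ 3118.5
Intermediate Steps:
W(T, d) = 18 + 5*T² (W(T, d) = -2 + 5*(T*T + 4) = -2 + 5*(T² + 4) = -2 + 5*(4 + T²) = -2 + (20 + 5*T²) = 18 + 5*T²)
(2454 + (W(-12, 10) + (-798/108 - 816/395))) - (1 - 9)² = (2454 + ((18 + 5*(-12)²) + (-798/108 - 816/395))) - (1 - 9)² = (2454 + ((18 + 5*144) + (-798*1/108 - 816*1/395))) - 1*(-8)² = (2454 + ((18 + 720) + (-133/18 - 816/395))) - 1*64 = (2454 + (738 - 67223/7110)) - 64 = (2454 + 5179957/7110) - 64 = 22627897/7110 - 64 = 22172857/7110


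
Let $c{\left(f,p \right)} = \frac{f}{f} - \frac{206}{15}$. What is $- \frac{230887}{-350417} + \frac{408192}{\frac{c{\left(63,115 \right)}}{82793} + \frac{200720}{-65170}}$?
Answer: $- \frac{1157657517848489158891}{8735391625464979} \approx -1.3253 \cdot 10^{5}$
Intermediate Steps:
$c{\left(f,p \right)} = - \frac{191}{15}$ ($c{\left(f,p \right)} = 1 - \frac{206}{15} = - \frac{191}{15}$)
$- \frac{230887}{-350417} + \frac{408192}{\frac{c{\left(63,115 \right)}}{82793} + \frac{200720}{-65170}} = - \frac{230887}{-350417} + \frac{408192}{- \frac{191}{15 \cdot 82793} + \frac{200720}{-65170}} = \left(-230887\right) \left(- \frac{1}{350417}\right) + \frac{408192}{\left(- \frac{191}{15}\right) \frac{1}{82793} + 200720 \left(- \frac{1}{65170}\right)} = \frac{230887}{350417} + \frac{408192}{- \frac{191}{1241895} - \frac{20072}{6517}} = \frac{230887}{350417} + \frac{408192}{- \frac{24928561187}{8093429715}} = \frac{230887}{350417} + 408192 \left(- \frac{8093429715}{24928561187}\right) = \frac{230887}{350417} - \frac{3303673262225280}{24928561187} = - \frac{1157657517848489158891}{8735391625464979}$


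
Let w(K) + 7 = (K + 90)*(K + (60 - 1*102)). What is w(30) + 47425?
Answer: 45978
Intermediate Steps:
w(K) = -7 + (-42 + K)*(90 + K) (w(K) = -7 + (K + 90)*(K + (60 - 1*102)) = -7 + (90 + K)*(K + (60 - 102)) = -7 + (90 + K)*(K - 42) = -7 + (90 + K)*(-42 + K) = -7 + (-42 + K)*(90 + K))
w(30) + 47425 = (-3787 + 30² + 48*30) + 47425 = (-3787 + 900 + 1440) + 47425 = -1447 + 47425 = 45978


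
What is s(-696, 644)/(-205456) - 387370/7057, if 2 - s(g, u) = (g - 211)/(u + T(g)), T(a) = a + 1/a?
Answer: -1440253053785229/26238169494728 ≈ -54.892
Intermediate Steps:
s(g, u) = 2 - (-211 + g)/(g + u + 1/g) (s(g, u) = 2 - (g - 211)/(u + (g + 1/g)) = 2 - (-211 + g)/(g + u + 1/g))
s(-696, 644)/(-205456) - 387370/7057 = ((2 + (-696)² + 211*(-696) + 2*(-696)*644)/(1 + (-696)² - 696*644))/(-205456) - 387370/7057 = ((2 + 484416 - 146856 - 896448)/(1 + 484416 - 448224))*(-1/205456) - 387370*1/7057 = (-558886/36193)*(-1/205456) - 387370/7057 = ((1/36193)*(-558886))*(-1/205456) - 387370/7057 = -558886/36193*(-1/205456) - 387370/7057 = 279443/3718034504 - 387370/7057 = -1440253053785229/26238169494728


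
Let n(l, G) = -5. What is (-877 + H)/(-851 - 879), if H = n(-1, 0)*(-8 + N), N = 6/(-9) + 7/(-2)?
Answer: 4897/10380 ≈ 0.47177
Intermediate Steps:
N = -25/6 (N = 6*(-1/9) + 7*(-1/2) = -2/3 - 7/2 = -25/6 ≈ -4.1667)
H = 365/6 (H = -5*(-8 - 25/6) = -5*(-73/6) = 365/6 ≈ 60.833)
(-877 + H)/(-851 - 879) = (-877 + 365/6)/(-851 - 879) = -4897/6/(-1730) = -1/1730*(-4897/6) = 4897/10380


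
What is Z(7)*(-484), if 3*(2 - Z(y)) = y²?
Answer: 20812/3 ≈ 6937.3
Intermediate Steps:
Z(y) = 2 - y²/3
Z(7)*(-484) = (2 - ⅓*7²)*(-484) = (2 - ⅓*49)*(-484) = (2 - 49/3)*(-484) = -43/3*(-484) = 20812/3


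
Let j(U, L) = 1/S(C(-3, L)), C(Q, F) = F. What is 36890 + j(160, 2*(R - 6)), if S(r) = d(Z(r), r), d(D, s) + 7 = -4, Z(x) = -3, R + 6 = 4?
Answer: 405789/11 ≈ 36890.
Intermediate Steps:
R = -2 (R = -6 + 4 = -2)
d(D, s) = -11 (d(D, s) = -7 - 4 = -11)
S(r) = -11
j(U, L) = -1/11 (j(U, L) = 1/(-11) = -1/11)
36890 + j(160, 2*(R - 6)) = 36890 - 1/11 = 405789/11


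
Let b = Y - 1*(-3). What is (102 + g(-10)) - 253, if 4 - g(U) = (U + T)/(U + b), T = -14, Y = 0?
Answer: -1053/7 ≈ -150.43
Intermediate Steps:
b = 3 (b = 0 - 1*(-3) = 0 + 3 = 3)
g(U) = 4 - (-14 + U)/(3 + U) (g(U) = 4 - (U - 14)/(U + 3) = 4 - (-14 + U)/(3 + U))
(102 + g(-10)) - 253 = (102 + (26 + 3*(-10))/(3 - 10)) - 253 = (102 + (26 - 30)/(-7)) - 253 = (102 - 1/7*(-4)) - 253 = (102 + 4/7) - 253 = 718/7 - 253 = -1053/7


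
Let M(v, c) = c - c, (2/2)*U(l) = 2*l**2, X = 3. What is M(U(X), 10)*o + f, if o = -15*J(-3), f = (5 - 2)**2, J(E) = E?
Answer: 9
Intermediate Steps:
U(l) = 2*l**2
f = 9 (f = 3**2 = 9)
o = 45 (o = -15*(-3) = 45)
M(v, c) = 0
M(U(X), 10)*o + f = 0*45 + 9 = 0 + 9 = 9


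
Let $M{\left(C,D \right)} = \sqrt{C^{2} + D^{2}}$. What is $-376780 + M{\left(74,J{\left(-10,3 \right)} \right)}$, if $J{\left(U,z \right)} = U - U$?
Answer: $-376706$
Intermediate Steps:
$J{\left(U,z \right)} = 0$
$-376780 + M{\left(74,J{\left(-10,3 \right)} \right)} = -376780 + \sqrt{74^{2} + 0^{2}} = -376780 + \sqrt{5476 + 0} = -376780 + \sqrt{5476} = -376780 + 74 = -376706$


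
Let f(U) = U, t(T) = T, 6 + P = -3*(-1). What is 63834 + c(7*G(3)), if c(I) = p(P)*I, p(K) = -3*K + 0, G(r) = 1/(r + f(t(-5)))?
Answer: 127605/2 ≈ 63803.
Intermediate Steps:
P = -3 (P = -6 - 3*(-1) = -6 + 3 = -3)
G(r) = 1/(-5 + r) (G(r) = 1/(r - 5) = 1/(-5 + r))
p(K) = -3*K
c(I) = 9*I (c(I) = (-3*(-3))*I = 9*I)
63834 + c(7*G(3)) = 63834 + 9*(7/(-5 + 3)) = 63834 + 9*(7/(-2)) = 63834 + 9*(7*(-½)) = 63834 + 9*(-7/2) = 63834 - 63/2 = 127605/2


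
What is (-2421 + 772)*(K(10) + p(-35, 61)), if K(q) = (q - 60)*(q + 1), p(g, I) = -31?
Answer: 958069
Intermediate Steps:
K(q) = (1 + q)*(-60 + q) (K(q) = (-60 + q)*(1 + q) = (1 + q)*(-60 + q))
(-2421 + 772)*(K(10) + p(-35, 61)) = (-2421 + 772)*((-60 + 10**2 - 59*10) - 31) = -1649*((-60 + 100 - 590) - 31) = -1649*(-550 - 31) = -1649*(-581) = 958069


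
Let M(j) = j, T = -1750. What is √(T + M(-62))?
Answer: 2*I*√453 ≈ 42.568*I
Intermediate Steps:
√(T + M(-62)) = √(-1750 - 62) = √(-1812) = 2*I*√453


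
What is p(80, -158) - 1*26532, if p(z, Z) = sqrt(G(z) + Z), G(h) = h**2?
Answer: -26532 + sqrt(6242) ≈ -26453.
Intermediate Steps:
p(z, Z) = sqrt(Z + z**2) (p(z, Z) = sqrt(z**2 + Z) = sqrt(Z + z**2))
p(80, -158) - 1*26532 = sqrt(-158 + 80**2) - 1*26532 = sqrt(-158 + 6400) - 26532 = sqrt(6242) - 26532 = -26532 + sqrt(6242)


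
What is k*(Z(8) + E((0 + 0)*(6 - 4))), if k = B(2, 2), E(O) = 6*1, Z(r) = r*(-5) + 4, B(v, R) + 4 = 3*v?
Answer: -60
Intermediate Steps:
B(v, R) = -4 + 3*v
Z(r) = 4 - 5*r (Z(r) = -5*r + 4 = 4 - 5*r)
E(O) = 6
k = 2 (k = -4 + 3*2 = -4 + 6 = 2)
k*(Z(8) + E((0 + 0)*(6 - 4))) = 2*((4 - 5*8) + 6) = 2*((4 - 40) + 6) = 2*(-36 + 6) = 2*(-30) = -60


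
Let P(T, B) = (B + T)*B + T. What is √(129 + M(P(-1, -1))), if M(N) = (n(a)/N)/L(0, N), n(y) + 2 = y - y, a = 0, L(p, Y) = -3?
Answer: √1167/3 ≈ 11.387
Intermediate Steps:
n(y) = -2 (n(y) = -2 + (y - y) = -2 + 0 = -2)
P(T, B) = T + B*(B + T) (P(T, B) = B*(B + T) + T = T + B*(B + T))
M(N) = 2/(3*N) (M(N) = -2/N/(-3) = -2/N*(-⅓) = 2/(3*N))
√(129 + M(P(-1, -1))) = √(129 + 2/(3*(-1 + (-1)² - 1*(-1)))) = √(129 + 2/(3*(-1 + 1 + 1))) = √(129 + (⅔)/1) = √(129 + (⅔)*1) = √(129 + ⅔) = √(389/3) = √1167/3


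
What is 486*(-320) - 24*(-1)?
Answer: -155496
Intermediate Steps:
486*(-320) - 24*(-1) = -155520 + 24 = -155496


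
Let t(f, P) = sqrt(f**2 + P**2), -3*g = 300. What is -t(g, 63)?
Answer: -sqrt(13969) ≈ -118.19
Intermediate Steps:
g = -100 (g = -1/3*300 = -100)
t(f, P) = sqrt(P**2 + f**2)
-t(g, 63) = -sqrt(63**2 + (-100)**2) = -sqrt(3969 + 10000) = -sqrt(13969)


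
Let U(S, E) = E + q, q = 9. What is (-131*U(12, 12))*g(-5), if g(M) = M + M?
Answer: 27510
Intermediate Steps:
g(M) = 2*M
U(S, E) = 9 + E (U(S, E) = E + 9 = 9 + E)
(-131*U(12, 12))*g(-5) = (-131*(9 + 12))*(2*(-5)) = -131*21*(-10) = -2751*(-10) = 27510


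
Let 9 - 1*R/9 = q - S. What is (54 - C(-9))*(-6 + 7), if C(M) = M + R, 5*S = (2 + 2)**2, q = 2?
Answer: -144/5 ≈ -28.800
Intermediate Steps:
S = 16/5 (S = (2 + 2)**2/5 = (1/5)*4**2 = (1/5)*16 = 16/5 ≈ 3.2000)
R = 459/5 (R = 81 - 9*(2 - 1*16/5) = 81 - 9*(2 - 16/5) = 81 - 9*(-6/5) = 81 + 54/5 = 459/5 ≈ 91.800)
C(M) = 459/5 + M (C(M) = M + 459/5 = 459/5 + M)
(54 - C(-9))*(-6 + 7) = (54 - (459/5 - 9))*(-6 + 7) = (54 - 1*414/5)*1 = (54 - 414/5)*1 = -144/5*1 = -144/5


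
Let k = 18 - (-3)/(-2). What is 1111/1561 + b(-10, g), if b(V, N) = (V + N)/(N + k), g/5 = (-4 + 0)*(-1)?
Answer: 112323/113953 ≈ 0.98570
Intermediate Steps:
k = 33/2 (k = 18 - (-3)*(-1)/2 = 18 - 1*3/2 = 18 - 3/2 = 33/2 ≈ 16.500)
g = 20 (g = 5*((-4 + 0)*(-1)) = 5*(-4*(-1)) = 5*4 = 20)
b(V, N) = (N + V)/(33/2 + N) (b(V, N) = (V + N)/(N + 33/2) = (N + V)/(33/2 + N))
1111/1561 + b(-10, g) = 1111/1561 + 2*(20 - 10)/(33 + 2*20) = 1111*(1/1561) + 2*10/(33 + 40) = 1111/1561 + 2*10/73 = 1111/1561 + 2*(1/73)*10 = 1111/1561 + 20/73 = 112323/113953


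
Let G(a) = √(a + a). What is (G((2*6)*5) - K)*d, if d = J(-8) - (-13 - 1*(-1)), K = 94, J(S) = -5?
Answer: -658 + 14*√30 ≈ -581.32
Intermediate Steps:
G(a) = √2*√a (G(a) = √(2*a) = √2*√a)
d = 7 (d = -5 - (-13 - 1*(-1)) = -5 - (-13 + 1) = -5 - 1*(-12) = -5 + 12 = 7)
(G((2*6)*5) - K)*d = (√2*√((2*6)*5) - 1*94)*7 = (√2*√(12*5) - 94)*7 = (√2*√60 - 94)*7 = (√2*(2*√15) - 94)*7 = (2*√30 - 94)*7 = (-94 + 2*√30)*7 = -658 + 14*√30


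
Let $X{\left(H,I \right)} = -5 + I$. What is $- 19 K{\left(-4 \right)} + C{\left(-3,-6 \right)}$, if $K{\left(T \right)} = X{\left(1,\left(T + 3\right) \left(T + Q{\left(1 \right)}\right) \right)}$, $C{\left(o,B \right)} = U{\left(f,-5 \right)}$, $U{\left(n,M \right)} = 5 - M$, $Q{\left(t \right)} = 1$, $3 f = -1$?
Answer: $48$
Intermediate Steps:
$f = - \frac{1}{3}$ ($f = \frac{1}{3} \left(-1\right) = - \frac{1}{3} \approx -0.33333$)
$C{\left(o,B \right)} = 10$ ($C{\left(o,B \right)} = 5 - -5 = 5 + 5 = 10$)
$K{\left(T \right)} = -5 + \left(1 + T\right) \left(3 + T\right)$ ($K{\left(T \right)} = -5 + \left(T + 3\right) \left(T + 1\right) = -5 + \left(3 + T\right) \left(1 + T\right) = -5 + \left(1 + T\right) \left(3 + T\right)$)
$- 19 K{\left(-4 \right)} + C{\left(-3,-6 \right)} = - 19 \left(-2 + \left(-4\right)^{2} + 4 \left(-4\right)\right) + 10 = - 19 \left(-2 + 16 - 16\right) + 10 = \left(-19\right) \left(-2\right) + 10 = 38 + 10 = 48$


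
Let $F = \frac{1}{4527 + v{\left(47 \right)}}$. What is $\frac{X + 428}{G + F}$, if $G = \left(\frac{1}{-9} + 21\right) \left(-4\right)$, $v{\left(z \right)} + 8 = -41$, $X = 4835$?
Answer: $- \frac{212109426}{3367447} \approx -62.988$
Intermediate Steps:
$v{\left(z \right)} = -49$ ($v{\left(z \right)} = -8 - 41 = -49$)
$F = \frac{1}{4478}$ ($F = \frac{1}{4527 - 49} = \frac{1}{4478} \approx 0.00022331$)
$G = - \frac{752}{9}$ ($G = \left(- \frac{1}{9} + 21\right) \left(-4\right) = \frac{188}{9} \left(-4\right) = - \frac{752}{9} \approx -83.556$)
$\frac{X + 428}{G + F} = \frac{4835 + 428}{- \frac{752}{9} + \frac{1}{4478}} = \frac{5263}{- \frac{3367447}{40302}} = 5263 \left(- \frac{40302}{3367447}\right) = - \frac{212109426}{3367447}$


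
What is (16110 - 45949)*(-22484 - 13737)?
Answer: 1080798419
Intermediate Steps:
(16110 - 45949)*(-22484 - 13737) = -29839*(-36221) = 1080798419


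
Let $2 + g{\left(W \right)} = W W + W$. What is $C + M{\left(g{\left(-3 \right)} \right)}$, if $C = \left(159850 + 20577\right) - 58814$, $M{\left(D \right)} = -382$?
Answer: $121231$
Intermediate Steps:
$g{\left(W \right)} = -2 + W + W^{2}$ ($g{\left(W \right)} = -2 + \left(W W + W\right) = -2 + \left(W^{2} + W\right) = -2 + \left(W + W^{2}\right) = -2 + W + W^{2}$)
$C = 121613$ ($C = 180427 - 58814 = 121613$)
$C + M{\left(g{\left(-3 \right)} \right)} = 121613 - 382 = 121231$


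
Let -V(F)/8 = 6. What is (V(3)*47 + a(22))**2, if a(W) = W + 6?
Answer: 4963984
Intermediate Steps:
a(W) = 6 + W
V(F) = -48 (V(F) = -8*6 = -48)
(V(3)*47 + a(22))**2 = (-48*47 + (6 + 22))**2 = (-2256 + 28)**2 = (-2228)**2 = 4963984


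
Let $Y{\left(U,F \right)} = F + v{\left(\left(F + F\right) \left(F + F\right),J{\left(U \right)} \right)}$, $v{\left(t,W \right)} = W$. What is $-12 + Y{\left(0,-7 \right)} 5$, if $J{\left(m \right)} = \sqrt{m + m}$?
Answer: $-47$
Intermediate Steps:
$J{\left(m \right)} = \sqrt{2} \sqrt{m}$ ($J{\left(m \right)} = \sqrt{2 m} = \sqrt{2} \sqrt{m}$)
$Y{\left(U,F \right)} = F + \sqrt{2} \sqrt{U}$
$-12 + Y{\left(0,-7 \right)} 5 = -12 + \left(-7 + \sqrt{2} \sqrt{0}\right) 5 = -12 + \left(-7 + \sqrt{2} \cdot 0\right) 5 = -12 + \left(-7 + 0\right) 5 = -12 - 35 = -47$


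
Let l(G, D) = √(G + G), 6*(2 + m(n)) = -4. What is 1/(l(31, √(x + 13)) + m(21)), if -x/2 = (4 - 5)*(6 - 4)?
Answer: 12/247 + 9*√62/494 ≈ 0.19204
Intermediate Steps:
x = 4 (x = -2*(4 - 5)*(6 - 4) = -(-2)*2 = -2*(-2) = 4)
m(n) = -8/3 (m(n) = -2 + (⅙)*(-4) = -2 - ⅔ = -8/3)
l(G, D) = √2*√G (l(G, D) = √(2*G) = √2*√G)
1/(l(31, √(x + 13)) + m(21)) = 1/(√2*√31 - 8/3) = 1/(√62 - 8/3) = 1/(-8/3 + √62)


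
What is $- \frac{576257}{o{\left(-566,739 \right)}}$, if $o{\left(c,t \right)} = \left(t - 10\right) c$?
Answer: $\frac{576257}{412614} \approx 1.3966$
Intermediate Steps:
$o{\left(c,t \right)} = c \left(-10 + t\right)$ ($o{\left(c,t \right)} = \left(-10 + t\right) c = c \left(-10 + t\right)$)
$- \frac{576257}{o{\left(-566,739 \right)}} = - \frac{576257}{\left(-566\right) \left(-10 + 739\right)} = - \frac{576257}{\left(-566\right) 729} = - \frac{576257}{-412614} = \left(-576257\right) \left(- \frac{1}{412614}\right) = \frac{576257}{412614}$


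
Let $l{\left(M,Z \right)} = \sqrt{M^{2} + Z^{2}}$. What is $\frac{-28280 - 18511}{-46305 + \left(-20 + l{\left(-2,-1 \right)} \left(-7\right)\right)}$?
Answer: $\frac{433518615}{429201076} - \frac{327537 \sqrt{5}}{2146005380} \approx 1.0097$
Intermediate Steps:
$\frac{-28280 - 18511}{-46305 + \left(-20 + l{\left(-2,-1 \right)} \left(-7\right)\right)} = \frac{-28280 - 18511}{-46305 - \left(20 - \sqrt{\left(-2\right)^{2} + \left(-1\right)^{2}} \left(-7\right)\right)} = - \frac{46791}{-46305 - \left(20 - \sqrt{4 + 1} \left(-7\right)\right)} = - \frac{46791}{-46305 - \left(20 - \sqrt{5} \left(-7\right)\right)} = - \frac{46791}{-46305 - \left(20 + 7 \sqrt{5}\right)} = - \frac{46791}{-46325 - 7 \sqrt{5}}$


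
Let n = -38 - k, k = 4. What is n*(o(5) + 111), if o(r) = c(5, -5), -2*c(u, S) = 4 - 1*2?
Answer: -4620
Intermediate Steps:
c(u, S) = -1 (c(u, S) = -(4 - 1*2)/2 = -(4 - 2)/2 = -1/2*2 = -1)
o(r) = -1
n = -42 (n = -38 - 1*4 = -38 - 4 = -42)
n*(o(5) + 111) = -42*(-1 + 111) = -42*110 = -4620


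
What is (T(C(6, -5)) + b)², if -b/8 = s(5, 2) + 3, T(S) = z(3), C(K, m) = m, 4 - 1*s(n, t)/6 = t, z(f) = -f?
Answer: 15129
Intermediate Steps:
s(n, t) = 24 - 6*t
T(S) = -3 (T(S) = -1*3 = -3)
b = -120 (b = -8*((24 - 6*2) + 3) = -8*((24 - 12) + 3) = -8*(12 + 3) = -8*15 = -120)
(T(C(6, -5)) + b)² = (-3 - 120)² = (-123)² = 15129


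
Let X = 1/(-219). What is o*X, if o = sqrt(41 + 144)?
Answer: -sqrt(185)/219 ≈ -0.062107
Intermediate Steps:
X = -1/219 ≈ -0.0045662
o = sqrt(185) ≈ 13.601
o*X = sqrt(185)*(-1/219) = -sqrt(185)/219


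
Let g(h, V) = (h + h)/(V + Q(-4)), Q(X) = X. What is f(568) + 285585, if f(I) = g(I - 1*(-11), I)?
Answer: 26845183/94 ≈ 2.8559e+5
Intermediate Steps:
g(h, V) = 2*h/(-4 + V) (g(h, V) = (h + h)/(V - 4) = (2*h)/(-4 + V) = 2*h/(-4 + V))
f(I) = 2*(11 + I)/(-4 + I) (f(I) = 2*(I - 1*(-11))/(-4 + I) = 2*(I + 11)/(-4 + I) = 2*(11 + I)/(-4 + I))
f(568) + 285585 = 2*(11 + 568)/(-4 + 568) + 285585 = 2*579/564 + 285585 = 2*(1/564)*579 + 285585 = 193/94 + 285585 = 26845183/94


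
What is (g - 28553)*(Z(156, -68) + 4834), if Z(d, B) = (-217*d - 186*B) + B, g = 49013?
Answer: -336321480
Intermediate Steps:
Z(d, B) = -217*d - 185*B
(g - 28553)*(Z(156, -68) + 4834) = (49013 - 28553)*((-217*156 - 185*(-68)) + 4834) = 20460*((-33852 + 12580) + 4834) = 20460*(-21272 + 4834) = 20460*(-16438) = -336321480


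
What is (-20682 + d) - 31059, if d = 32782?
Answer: -18959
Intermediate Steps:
(-20682 + d) - 31059 = (-20682 + 32782) - 31059 = 12100 - 31059 = -18959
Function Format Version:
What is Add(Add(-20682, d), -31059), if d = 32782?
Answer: -18959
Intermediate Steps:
Add(Add(-20682, d), -31059) = Add(Add(-20682, 32782), -31059) = Add(12100, -31059) = -18959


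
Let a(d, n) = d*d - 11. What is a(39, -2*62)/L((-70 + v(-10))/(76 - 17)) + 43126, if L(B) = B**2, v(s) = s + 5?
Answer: 49568012/1125 ≈ 44060.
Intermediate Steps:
v(s) = 5 + s
a(d, n) = -11 + d**2 (a(d, n) = d**2 - 11 = -11 + d**2)
a(39, -2*62)/L((-70 + v(-10))/(76 - 17)) + 43126 = (-11 + 39**2)/(((-70 + (5 - 10))/(76 - 17))**2) + 43126 = (-11 + 1521)/(((-70 - 5)/59)**2) + 43126 = 1510/((-75*1/59)**2) + 43126 = 1510/((-75/59)**2) + 43126 = 1510/(5625/3481) + 43126 = 1510*(3481/5625) + 43126 = 1051262/1125 + 43126 = 49568012/1125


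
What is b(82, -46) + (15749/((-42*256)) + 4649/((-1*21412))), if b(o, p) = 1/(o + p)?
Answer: -285606439/172666368 ≈ -1.6541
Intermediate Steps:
b(82, -46) + (15749/((-42*256)) + 4649/((-1*21412))) = 1/(82 - 46) + (15749/((-42*256)) + 4649/((-1*21412))) = 1/36 + (15749/(-10752) + 4649/(-21412)) = 1/36 + (15749*(-1/10752) + 4649*(-1/21412)) = 1/36 + (-15749/10752 - 4649/21412) = 1/36 - 96800909/57555456 = -285606439/172666368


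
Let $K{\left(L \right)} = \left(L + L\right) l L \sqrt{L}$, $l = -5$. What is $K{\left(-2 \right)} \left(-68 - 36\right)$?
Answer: $4160 i \sqrt{2} \approx 5883.1 i$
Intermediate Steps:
$K{\left(L \right)} = - 10 L^{\frac{5}{2}}$ ($K{\left(L \right)} = \left(L + L\right) \left(-5\right) L \sqrt{L} = 2 L \left(-5\right) L \sqrt{L} = - 10 L L \sqrt{L} = - 10 L^{2} \sqrt{L} = - 10 L^{\frac{5}{2}}$)
$K{\left(-2 \right)} \left(-68 - 36\right) = - 10 \left(-2\right)^{\frac{5}{2}} \left(-68 - 36\right) = - 10 \cdot 4 i \sqrt{2} \left(-104\right) = - 40 i \sqrt{2} \left(-104\right) = 4160 i \sqrt{2}$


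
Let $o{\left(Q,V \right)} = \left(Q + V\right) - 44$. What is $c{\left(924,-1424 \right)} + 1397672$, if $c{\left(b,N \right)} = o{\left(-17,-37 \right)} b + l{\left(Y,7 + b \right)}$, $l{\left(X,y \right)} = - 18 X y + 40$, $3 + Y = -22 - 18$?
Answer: $2027754$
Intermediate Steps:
$o{\left(Q,V \right)} = -44 + Q + V$
$Y = -43$ ($Y = -3 - 40 = -43$)
$l{\left(X,y \right)} = 40 - 18 X y$ ($l{\left(X,y \right)} = - 18 X y + 40 = 40 - 18 X y$)
$c{\left(b,N \right)} = 5458 + 676 b$ ($c{\left(b,N \right)} = \left(-44 - 17 - 37\right) b - \left(-40 - 774 \left(7 + b\right)\right) = - 98 b + \left(40 + \left(5418 + 774 b\right)\right) = - 98 b + \left(5458 + 774 b\right) = 5458 + 676 b$)
$c{\left(924,-1424 \right)} + 1397672 = \left(5458 + 676 \cdot 924\right) + 1397672 = \left(5458 + 624624\right) + 1397672 = 630082 + 1397672 = 2027754$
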